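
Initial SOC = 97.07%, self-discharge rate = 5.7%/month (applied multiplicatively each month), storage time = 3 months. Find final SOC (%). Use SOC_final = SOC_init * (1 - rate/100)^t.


decay = (1 - 5.7/100)^3 = 0.83856
SOC_final = 97.07 * 0.83856 = 81.40%

81.40%


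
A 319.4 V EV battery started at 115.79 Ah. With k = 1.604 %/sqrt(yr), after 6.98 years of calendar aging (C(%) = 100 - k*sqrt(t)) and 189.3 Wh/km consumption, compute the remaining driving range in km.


Step 1: capacity retention = 100 - 1.604 * sqrt(6.98) = 100 - 1.604 * 2.642 = 95.762%
Step 2: C_now = 115.79 * 95.762/100 = 110.88 Ah
Step 3: E_pack = V * C_now = 319.4 * 110.88 = 35415 Wh
Step 4: range = E_pack / consumption = 35415 / 189.3 = 187.1 km

187.1 km


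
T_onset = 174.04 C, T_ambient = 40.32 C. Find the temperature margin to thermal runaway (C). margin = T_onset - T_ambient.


Safety margin = 174.04 C - 40.32 C = 133.72 C

133.72 C


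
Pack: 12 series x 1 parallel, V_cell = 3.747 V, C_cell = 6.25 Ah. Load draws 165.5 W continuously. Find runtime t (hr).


Step 1: E_pack = Ns * V_cell * Np * C_cell = 12 * 3.747 * 1 * 6.25 = 281.03 Wh
Step 2: t = E_pack / P = 281.03 / 165.5 = 1.698 hr

1.698 hr


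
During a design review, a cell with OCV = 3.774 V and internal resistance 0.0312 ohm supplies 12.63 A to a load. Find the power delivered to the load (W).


Step 1: V_terminal = OCV - I*R = 3.774 - 12.63 * 0.0312 = 3.3799 V
Step 2: P_out = V_terminal * I = 3.3799 * 12.63 = 42.69 W

42.69 W


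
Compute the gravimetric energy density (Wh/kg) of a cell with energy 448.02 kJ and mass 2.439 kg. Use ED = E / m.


Convert: E = 448.02 kJ = 124.45 Wh
ED = E / m = 124.45 / 2.439 = 51.03 Wh/kg

51.03 Wh/kg


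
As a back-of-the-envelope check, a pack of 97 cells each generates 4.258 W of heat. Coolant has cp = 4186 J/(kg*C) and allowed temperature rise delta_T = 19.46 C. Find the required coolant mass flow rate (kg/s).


Step 1: Total heat Q = 97 * 4.258 W = 413.03 W
Step 2: denom = cp * dT = 4186 * 19.46 = 81460
Step 3: m_dot = 413.03 / 81460 = 0.005070 kg/s

0.005070 kg/s


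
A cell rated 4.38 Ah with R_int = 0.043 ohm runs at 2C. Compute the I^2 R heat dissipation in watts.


Step 1: I = C_rate * capacity = 2 * 4.38 = 8.76 A
Step 2: Q = I^2 * R = 8.76^2 * 0.043 = 76.738 * 0.043 = 3.300 W

3.300 W


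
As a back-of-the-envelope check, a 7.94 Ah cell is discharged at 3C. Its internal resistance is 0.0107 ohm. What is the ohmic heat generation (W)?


Step 1: I = C_rate * capacity = 3 * 7.94 = 23.82 A
Step 2: Q = I^2 * R = 23.82^2 * 0.0107 = 567.39 * 0.0107 = 6.071 W

6.071 W


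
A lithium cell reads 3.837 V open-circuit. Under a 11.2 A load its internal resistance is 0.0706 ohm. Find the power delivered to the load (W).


Step 1: V_terminal = OCV - I*R = 3.837 - 11.2 * 0.0706 = 3.0463 V
Step 2: P_out = V_terminal * I = 3.0463 * 11.2 = 34.12 W

34.12 W


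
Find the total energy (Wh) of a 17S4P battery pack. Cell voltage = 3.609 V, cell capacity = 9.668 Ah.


V_pack = 17 * 3.609 = 61.353 V
C_pack = 4 * 9.668 = 38.672 Ah
E = V_pack * C_pack = 61.353 * 38.672 = 2373 Wh

2373 Wh


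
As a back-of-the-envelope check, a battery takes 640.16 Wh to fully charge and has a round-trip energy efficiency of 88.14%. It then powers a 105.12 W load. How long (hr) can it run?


Step 1: E_discharge = eta/100 * E_charge = 88.14/100 * 640.16 = 564.24 Wh
Step 2: t = E_discharge / P = 564.24 / 105.12 = 5.368 hr

5.368 hr


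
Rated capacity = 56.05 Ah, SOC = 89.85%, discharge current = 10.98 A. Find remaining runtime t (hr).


Step 1: remaining = SOC/100 * C_total = 89.85/100 * 56.05 = 50.361 Ah
Step 2: t = remaining / I = 50.361 / 10.98 = 4.587 hr

4.587 hr


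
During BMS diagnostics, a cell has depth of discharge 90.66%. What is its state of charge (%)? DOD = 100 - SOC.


SOC = 100 - DOD = 100 - 90.66 = 9.34%

9.34%


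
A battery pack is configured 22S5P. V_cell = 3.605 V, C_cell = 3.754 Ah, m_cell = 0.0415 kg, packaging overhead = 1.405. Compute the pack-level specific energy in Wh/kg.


Step 1: V_pack = 22 * 3.605 = 79.31 V
Step 2: C_pack = 5 * 3.754 = 18.77 Ah
Step 3: E_pack = V_pack * C_pack = 79.31 * 18.77 = 1488.6 Wh
Step 4: m_pack = 22 * 5 * 0.0415 * 1.405 = 6.4138 kg
Step 5: ED = E_pack / m_pack = 1488.6 / 6.4138 = 232.1 Wh/kg

232.1 Wh/kg


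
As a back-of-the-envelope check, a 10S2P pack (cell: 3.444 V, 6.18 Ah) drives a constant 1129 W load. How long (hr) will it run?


Step 1: E_pack = Ns * V_cell * Np * C_cell = 10 * 3.444 * 2 * 6.18 = 425.68 Wh
Step 2: t = E_pack / P = 425.68 / 1129 = 0.3770 hr

0.3770 hr


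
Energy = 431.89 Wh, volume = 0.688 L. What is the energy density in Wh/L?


Volumetric ED = 431.89 Wh / 0.688 L = 627.7 Wh/L

627.7 Wh/L


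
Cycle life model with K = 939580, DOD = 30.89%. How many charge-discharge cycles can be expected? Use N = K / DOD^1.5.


DOD^1.5 = 171.68
N = K / DOD^1.5 = 939580 / 171.68 = 5473

5473 cycles


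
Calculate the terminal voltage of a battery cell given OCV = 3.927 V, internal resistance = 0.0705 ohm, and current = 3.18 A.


V = OCV - I*R = 3.927 - 3.18 * 0.0705 = 3.703 V

3.703 V


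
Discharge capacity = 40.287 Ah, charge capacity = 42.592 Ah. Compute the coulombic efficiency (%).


Coulombic efficiency = 40.287/42.592 * 100% = 94.59%

94.59%


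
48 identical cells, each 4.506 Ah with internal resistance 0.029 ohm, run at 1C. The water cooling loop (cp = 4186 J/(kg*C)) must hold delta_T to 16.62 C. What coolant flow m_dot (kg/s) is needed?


Step 1: I = 1 * 4.506 = 4.506 A
Step 2: Q_cell = I^2 * R = 4.506^2 * 0.029 = 0.58882 W
Step 3: Q_total = 48 * 0.58882 = 28.263 W
Step 4: m_dot = Q_total / (cp * dT) = 28.263 / (4186 * 16.62) = 4.062e-04 kg/s

4.062e-04 kg/s


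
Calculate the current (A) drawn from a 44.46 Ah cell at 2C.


At 2C: I = 2 * 44.46 Ah = 88.92 A

88.92 A


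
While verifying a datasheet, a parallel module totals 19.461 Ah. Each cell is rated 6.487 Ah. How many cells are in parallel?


n = C_total / C_cell = 19.461 / 6.487 = 3

3


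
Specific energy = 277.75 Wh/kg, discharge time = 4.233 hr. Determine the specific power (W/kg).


Specific power = 277.75 Wh/kg / 4.233 hr = 65.62 W/kg

65.62 W/kg


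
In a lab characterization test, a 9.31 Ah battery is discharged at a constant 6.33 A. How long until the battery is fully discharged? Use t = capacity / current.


t = capacity / current = 9.31 / 6.33 = 1.471 hr

1.471 hr


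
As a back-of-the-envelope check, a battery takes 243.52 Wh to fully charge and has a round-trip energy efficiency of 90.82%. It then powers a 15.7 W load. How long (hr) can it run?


Step 1: E_discharge = eta/100 * E_charge = 90.82/100 * 243.52 = 221.16 Wh
Step 2: t = E_discharge / P = 221.16 / 15.7 = 14.09 hr

14.09 hr


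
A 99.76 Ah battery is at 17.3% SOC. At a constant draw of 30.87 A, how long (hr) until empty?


Step 1: remaining = SOC/100 * C_total = 17.3/100 * 99.76 = 17.258 Ah
Step 2: t = remaining / I = 17.258 / 30.87 = 0.5591 hr

0.5591 hr


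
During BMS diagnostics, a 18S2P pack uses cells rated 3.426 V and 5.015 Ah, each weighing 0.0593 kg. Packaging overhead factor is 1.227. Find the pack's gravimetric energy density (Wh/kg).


Step 1: V_pack = 18 * 3.426 = 61.668 V
Step 2: C_pack = 2 * 5.015 = 10.03 Ah
Step 3: E_pack = V_pack * C_pack = 61.668 * 10.03 = 618.53 Wh
Step 4: m_pack = 18 * 2 * 0.0593 * 1.227 = 2.6194 kg
Step 5: ED = E_pack / m_pack = 618.53 / 2.6194 = 236.1 Wh/kg

236.1 Wh/kg


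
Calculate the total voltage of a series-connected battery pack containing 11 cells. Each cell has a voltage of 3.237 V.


Series voltages add: 11 * 3.237 V = 35.607 V

35.607 V


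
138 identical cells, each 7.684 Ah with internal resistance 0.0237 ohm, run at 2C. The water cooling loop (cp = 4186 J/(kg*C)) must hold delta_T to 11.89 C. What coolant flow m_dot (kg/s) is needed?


Step 1: I = 2 * 7.684 = 15.368 A
Step 2: Q_cell = I^2 * R = 15.368^2 * 0.0237 = 5.5974 W
Step 3: Q_total = 138 * 5.5974 = 772.44 W
Step 4: m_dot = Q_total / (cp * dT) = 772.44 / (4186 * 11.89) = 0.01552 kg/s

0.01552 kg/s


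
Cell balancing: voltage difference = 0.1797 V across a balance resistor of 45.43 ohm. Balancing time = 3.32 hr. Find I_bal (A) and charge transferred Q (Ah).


First, Ohm's law: I_bal = 0.1797 V / 45.43 ohm = 0.0039555 A
Then Q = I * t = 0.0039555 A * 3.32 hr = 0.01313 Ah

I=0.0039555 A, Q=0.01313 Ah


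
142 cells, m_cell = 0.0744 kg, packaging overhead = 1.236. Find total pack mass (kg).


m_pack = n * m_cell * overhead = 142 * 0.0744 * 1.236 = 13.06 kg

13.06 kg


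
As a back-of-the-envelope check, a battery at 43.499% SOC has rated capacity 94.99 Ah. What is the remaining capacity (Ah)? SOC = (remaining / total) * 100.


remaining = SOC / 100 * total = 43.499 / 100 * 94.99 = 41.32 Ah

41.32 Ah


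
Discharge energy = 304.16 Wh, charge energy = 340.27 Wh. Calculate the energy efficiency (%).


eta_e = E_dis / E_chg * 100 = 304.16 / 340.27 * 100 = 89.39%

89.39%


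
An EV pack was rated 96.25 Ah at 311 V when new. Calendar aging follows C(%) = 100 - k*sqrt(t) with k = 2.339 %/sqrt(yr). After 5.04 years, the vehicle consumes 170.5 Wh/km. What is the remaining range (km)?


Step 1: capacity retention = 100 - 2.339 * sqrt(5.04) = 100 - 2.339 * 2.245 = 94.749%
Step 2: C_now = 96.25 * 94.749/100 = 91.196 Ah
Step 3: E_pack = V * C_now = 311 * 91.196 = 28362 Wh
Step 4: range = E_pack / consumption = 28362 / 170.5 = 166.3 km

166.3 km


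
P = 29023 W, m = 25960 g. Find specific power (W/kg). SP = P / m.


Convert: m = 25960 g = 25.96 kg
SP = P / m = 29023 / 25.96 = 1118 W/kg

1118 W/kg


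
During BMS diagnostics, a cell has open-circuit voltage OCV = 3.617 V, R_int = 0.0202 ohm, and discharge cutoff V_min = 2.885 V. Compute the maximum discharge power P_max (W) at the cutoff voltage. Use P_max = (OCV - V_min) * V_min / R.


dV = OCV - V_min = 0.732 V (so I_max = dV / R)
P_max = dV * V_min / R = 0.732 * 2.885 / 0.0202 = 104.5 W

104.5 W


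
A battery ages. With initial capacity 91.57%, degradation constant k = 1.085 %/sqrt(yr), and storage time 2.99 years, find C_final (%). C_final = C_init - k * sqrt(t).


Step 1: sqrt(2.99 yr) = 1.7292
Step 2: drop = 1.085 * 1.7292 = 1.8762
Step 3: C_final = 91.57 - 1.8762 = 89.69%

89.69%


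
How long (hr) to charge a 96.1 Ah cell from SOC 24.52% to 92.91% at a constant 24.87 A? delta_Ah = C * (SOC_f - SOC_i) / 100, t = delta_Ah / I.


delta_Ah = 96.1 * (92.91 - 24.52) / 100 = 65.723 Ah
t = delta_Ah / I = 65.723 / 24.87 = 2.643 hr

2.643 hr


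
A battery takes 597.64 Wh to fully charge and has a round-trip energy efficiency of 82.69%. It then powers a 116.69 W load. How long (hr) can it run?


Step 1: E_discharge = eta/100 * E_charge = 82.69/100 * 597.64 = 494.19 Wh
Step 2: t = E_discharge / P = 494.19 / 116.69 = 4.235 hr

4.235 hr


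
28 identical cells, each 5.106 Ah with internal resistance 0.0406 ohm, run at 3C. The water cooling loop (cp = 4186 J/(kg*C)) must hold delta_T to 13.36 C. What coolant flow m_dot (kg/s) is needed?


Step 1: I = 3 * 5.106 = 15.318 A
Step 2: Q_cell = I^2 * R = 15.318^2 * 0.0406 = 9.5264 W
Step 3: Q_total = 28 * 9.5264 = 266.74 W
Step 4: m_dot = Q_total / (cp * dT) = 266.74 / (4186 * 13.36) = 0.004770 kg/s

0.004770 kg/s


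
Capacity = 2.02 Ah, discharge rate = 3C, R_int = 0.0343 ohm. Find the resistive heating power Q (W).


Step 1: I = C_rate * capacity = 3 * 2.02 = 6.06 A
Step 2: Q = I^2 * R = 6.06^2 * 0.0343 = 36.724 * 0.0343 = 1.260 W

1.260 W


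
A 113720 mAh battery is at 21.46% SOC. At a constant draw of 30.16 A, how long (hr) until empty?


Convert: C_total = 113720 mAh = 113.72 Ah
Step 1: remaining = SOC/100 * C_total = 21.46/100 * 113.72 = 24.404 Ah
Step 2: t = remaining / I = 24.404 / 30.16 = 0.8092 hr

0.8092 hr


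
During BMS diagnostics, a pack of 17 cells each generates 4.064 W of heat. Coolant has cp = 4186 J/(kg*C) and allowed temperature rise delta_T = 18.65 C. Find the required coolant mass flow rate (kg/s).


Step 1: Total heat Q = 17 * 4.064 W = 69.088 W
Step 2: denom = cp * dT = 4186 * 18.65 = 78069
Step 3: m_dot = 69.088 / 78069 = 8.850e-04 kg/s

8.850e-04 kg/s


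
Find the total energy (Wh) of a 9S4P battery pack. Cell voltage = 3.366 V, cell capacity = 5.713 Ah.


E = Ns * Vcell * Np * Ccell = 9 * 3.366 * 4 * 5.713 = 692.3 Wh

692.3 Wh


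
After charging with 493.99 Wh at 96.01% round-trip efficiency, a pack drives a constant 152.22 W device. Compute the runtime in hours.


Step 1: E_discharge = eta/100 * E_charge = 96.01/100 * 493.99 = 474.28 Wh
Step 2: t = E_discharge / P = 474.28 / 152.22 = 3.116 hr

3.116 hr


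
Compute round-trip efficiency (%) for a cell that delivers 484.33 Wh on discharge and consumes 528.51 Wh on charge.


eta_e = E_dis / E_chg * 100 = 484.33 / 528.51 * 100 = 91.64%

91.64%


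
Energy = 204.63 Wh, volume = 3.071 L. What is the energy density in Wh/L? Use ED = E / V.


ED = E / V = 204.63 / 3.071 = 66.63 Wh/L

66.63 Wh/L


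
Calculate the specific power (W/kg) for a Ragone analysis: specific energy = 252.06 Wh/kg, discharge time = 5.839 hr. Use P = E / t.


P_specific = E / t = 252.06 / 5.839 = 43.17 W/kg

43.17 W/kg


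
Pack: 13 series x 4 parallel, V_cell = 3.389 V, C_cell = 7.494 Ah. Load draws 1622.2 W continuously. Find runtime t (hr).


Step 1: E_pack = Ns * V_cell * Np * C_cell = 13 * 3.389 * 4 * 7.494 = 1320.7 Wh
Step 2: t = E_pack / P = 1320.7 / 1622.2 = 0.8141 hr

0.8141 hr


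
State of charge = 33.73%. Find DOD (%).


Complement of SOC: DOD = 100% - 33.73% = 66.27%

66.27%


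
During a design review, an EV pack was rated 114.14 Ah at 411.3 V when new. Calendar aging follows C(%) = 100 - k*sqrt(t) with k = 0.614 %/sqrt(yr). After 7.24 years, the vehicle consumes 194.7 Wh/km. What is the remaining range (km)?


Step 1: capacity retention = 100 - 0.614 * sqrt(7.24) = 100 - 0.614 * 2.6907 = 98.348%
Step 2: C_now = 114.14 * 98.348/100 = 112.25 Ah
Step 3: E_pack = V * C_now = 411.3 * 112.25 = 46168 Wh
Step 4: range = E_pack / consumption = 46168 / 194.7 = 237.1 km

237.1 km


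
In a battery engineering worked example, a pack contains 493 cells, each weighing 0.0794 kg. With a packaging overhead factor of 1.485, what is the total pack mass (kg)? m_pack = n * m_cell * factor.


m_pack = n * m_cell * overhead = 493 * 0.0794 * 1.485 = 58.13 kg

58.13 kg


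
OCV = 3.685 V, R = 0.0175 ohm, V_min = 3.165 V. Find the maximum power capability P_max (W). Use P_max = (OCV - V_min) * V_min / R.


dV = OCV - V_min = 0.52 V (so I_max = dV / R)
P_max = dV * V_min / R = 0.52 * 3.165 / 0.0175 = 94.05 W

94.05 W


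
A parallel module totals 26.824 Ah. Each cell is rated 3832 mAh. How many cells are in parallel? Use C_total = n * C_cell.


Convert: C_cell = 3832 mAh = 3.832 Ah
n = C_total / C_cell = 26.824 / 3.832 = 7

7


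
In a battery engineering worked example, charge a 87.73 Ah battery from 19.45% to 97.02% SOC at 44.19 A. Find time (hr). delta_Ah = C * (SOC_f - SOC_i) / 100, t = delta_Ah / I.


delta_Ah = 87.73 * (97.02 - 19.45) / 100 = 68.052 Ah
t = delta_Ah / I = 68.052 / 44.19 = 1.540 hr

1.540 hr


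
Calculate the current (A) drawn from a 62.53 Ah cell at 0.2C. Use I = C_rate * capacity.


I = C_rate * capacity = 0.2 * 62.53 = 12.506 A

12.506 A


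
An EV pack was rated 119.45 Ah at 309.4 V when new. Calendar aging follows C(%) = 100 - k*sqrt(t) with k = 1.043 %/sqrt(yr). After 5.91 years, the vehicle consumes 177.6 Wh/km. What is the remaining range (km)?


Step 1: capacity retention = 100 - 1.043 * sqrt(5.91) = 100 - 1.043 * 2.431 = 97.464%
Step 2: C_now = 119.45 * 97.464/100 = 116.42 Ah
Step 3: E_pack = V * C_now = 309.4 * 116.42 = 36020 Wh
Step 4: range = E_pack / consumption = 36020 / 177.6 = 202.8 km

202.8 km


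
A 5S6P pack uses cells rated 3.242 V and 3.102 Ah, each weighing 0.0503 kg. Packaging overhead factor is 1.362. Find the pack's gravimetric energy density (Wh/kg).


Step 1: V_pack = 5 * 3.242 = 16.21 V
Step 2: C_pack = 6 * 3.102 = 18.612 Ah
Step 3: E_pack = V_pack * C_pack = 16.21 * 18.612 = 301.7 Wh
Step 4: m_pack = 5 * 6 * 0.0503 * 1.362 = 2.0553 kg
Step 5: ED = E_pack / m_pack = 301.7 / 2.0553 = 146.8 Wh/kg

146.8 Wh/kg


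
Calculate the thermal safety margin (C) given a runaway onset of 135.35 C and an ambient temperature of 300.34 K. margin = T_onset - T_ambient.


Convert: T_ambient = 300.34 K = 27.19 C
margin = 135.35 - 27.19 = 108.16 C

108.16 C


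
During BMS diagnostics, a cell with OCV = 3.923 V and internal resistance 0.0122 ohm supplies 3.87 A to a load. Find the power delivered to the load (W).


Step 1: V_terminal = OCV - I*R = 3.923 - 3.87 * 0.0122 = 3.8758 V
Step 2: P_out = V_terminal * I = 3.8758 * 3.87 = 15.00 W

15.00 W


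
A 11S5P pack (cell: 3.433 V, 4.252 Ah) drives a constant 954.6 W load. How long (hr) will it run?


Step 1: E_pack = Ns * V_cell * Np * C_cell = 11 * 3.433 * 5 * 4.252 = 802.84 Wh
Step 2: t = E_pack / P = 802.84 / 954.6 = 0.8410 hr

0.8410 hr


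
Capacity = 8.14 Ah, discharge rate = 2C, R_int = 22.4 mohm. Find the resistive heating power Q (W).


Convert: R = 22.4 mohm = 0.0224 ohm
Step 1: I = C_rate * capacity = 2 * 8.14 = 16.28 A
Step 2: Q = I^2 * R = 16.28^2 * 0.0224 = 265.04 * 0.0224 = 5.937 W

5.937 W


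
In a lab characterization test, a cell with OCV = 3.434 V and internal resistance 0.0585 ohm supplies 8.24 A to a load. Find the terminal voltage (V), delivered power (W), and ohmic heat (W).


Step 1: V_terminal = OCV - I*R = 3.434 - 8.24 * 0.0585 = 2.952 V
Step 2: P_out = V_terminal * I = 2.952 * 8.24 = 24.32 W
Step 3: Q = I^2 * R = 8.24^2 * 0.0585 = 3.972 W

V=2.952 V, P=24.32 W, Q=3.972 W


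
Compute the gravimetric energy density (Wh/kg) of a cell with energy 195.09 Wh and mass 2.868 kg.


Specific energy = 195.09 Wh / 2.868 kg = 68.02 Wh/kg

68.02 Wh/kg


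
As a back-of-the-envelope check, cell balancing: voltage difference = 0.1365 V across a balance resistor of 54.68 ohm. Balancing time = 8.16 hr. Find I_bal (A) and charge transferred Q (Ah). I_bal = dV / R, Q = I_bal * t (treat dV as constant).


First, Ohm's law: I_bal = 0.1365 V / 54.68 ohm = 0.0024963 A
Then Q = I * t = 0.0024963 A * 8.16 hr = 0.02037 Ah

I=0.0024963 A, Q=0.02037 Ah


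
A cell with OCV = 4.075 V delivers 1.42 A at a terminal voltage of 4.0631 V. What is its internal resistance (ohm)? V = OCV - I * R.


R = (OCV - V) / I = (4.075 - 4.0631) / 1.42 = 0.008380 ohm

0.008380 ohm


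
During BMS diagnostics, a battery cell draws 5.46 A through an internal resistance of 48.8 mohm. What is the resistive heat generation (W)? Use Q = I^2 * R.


Convert: R = 48.8 mohm = 0.0488 ohm
I^2 = 29.812
Q = 29.812 * 0.0488 = 1.455 W

1.455 W


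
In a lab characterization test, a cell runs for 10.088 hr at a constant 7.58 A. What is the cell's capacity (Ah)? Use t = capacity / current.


C = I * t = 7.58 * 10.088 = 76.47 Ah

76.47 Ah


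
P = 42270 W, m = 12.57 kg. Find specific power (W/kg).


Specific power = 42270 W / 12.57 kg = 3363 W/kg

3363 W/kg


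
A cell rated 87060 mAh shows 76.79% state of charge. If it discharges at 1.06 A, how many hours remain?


Convert: C_total = 87060 mAh = 87.06 Ah
Step 1: remaining = SOC/100 * C_total = 76.79/100 * 87.06 = 66.853 Ah
Step 2: t = remaining / I = 66.853 / 1.06 = 63.07 hr

63.07 hr


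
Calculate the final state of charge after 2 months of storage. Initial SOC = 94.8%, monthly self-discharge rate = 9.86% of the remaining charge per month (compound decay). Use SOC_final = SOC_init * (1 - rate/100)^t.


decay = (1 - 9.86/100)^2 = 0.81252
SOC_final = 94.8 * 0.81252 = 77.03%

77.03%


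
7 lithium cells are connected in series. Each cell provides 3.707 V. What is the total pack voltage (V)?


Series voltages add: 7 * 3.707 V = 25.949 V

25.949 V


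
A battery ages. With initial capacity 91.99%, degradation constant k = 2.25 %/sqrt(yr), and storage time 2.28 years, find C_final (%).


sqrt(t) = sqrt(2.28) = 1.51
C_final = 91.99 - 2.25 * 1.51 = 88.59%

88.59%


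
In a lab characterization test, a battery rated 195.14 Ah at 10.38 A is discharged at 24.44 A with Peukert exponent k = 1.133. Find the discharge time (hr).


Step 1: t_rated = C / I_rated = 195.14 / 10.38 = 18.8 hr
Step 2: ratio = 10.38 / 24.44 = 0.42471
Step 3: ratio^k = 0.42471^1.133 = 0.37899
Step 4: t = t_rated * ratio^k = 18.8 * 0.37899 = 7.125 hr

7.125 hr


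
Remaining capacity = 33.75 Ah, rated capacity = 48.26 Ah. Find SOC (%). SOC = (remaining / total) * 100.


SOC% = 33.75 / 48.26 * 100 = 69.93%

69.93%


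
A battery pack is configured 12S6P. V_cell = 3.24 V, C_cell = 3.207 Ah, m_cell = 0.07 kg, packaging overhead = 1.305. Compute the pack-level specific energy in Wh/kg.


Step 1: V_pack = 12 * 3.24 = 38.88 V
Step 2: C_pack = 6 * 3.207 = 19.242 Ah
Step 3: E_pack = V_pack * C_pack = 38.88 * 19.242 = 748.13 Wh
Step 4: m_pack = 12 * 6 * 0.07 * 1.305 = 6.5772 kg
Step 5: ED = E_pack / m_pack = 748.13 / 6.5772 = 113.7 Wh/kg

113.7 Wh/kg


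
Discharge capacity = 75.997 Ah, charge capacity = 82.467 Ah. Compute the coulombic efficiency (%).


Coulombic efficiency = 75.997/82.467 * 100% = 92.15%

92.15%


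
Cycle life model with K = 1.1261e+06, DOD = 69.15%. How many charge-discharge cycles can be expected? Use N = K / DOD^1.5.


Step 1: DOD^1.5 = 69.15^1.5 = 575.03
Step 2: N = 1.1261e+06 / 575.03 = 1958 cycles

1958 cycles


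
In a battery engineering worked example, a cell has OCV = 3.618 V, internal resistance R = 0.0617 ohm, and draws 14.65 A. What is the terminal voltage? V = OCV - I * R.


V = OCV - I*R = 3.618 - 14.65 * 0.0617 = 2.714 V

2.714 V


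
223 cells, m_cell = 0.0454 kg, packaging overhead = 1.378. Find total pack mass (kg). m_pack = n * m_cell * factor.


m_pack = n * m_cell * overhead = 223 * 0.0454 * 1.378 = 13.95 kg

13.95 kg


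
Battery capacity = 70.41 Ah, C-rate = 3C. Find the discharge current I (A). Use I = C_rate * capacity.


I = C_rate * capacity = 3 * 70.41 = 211.23 A

211.23 A


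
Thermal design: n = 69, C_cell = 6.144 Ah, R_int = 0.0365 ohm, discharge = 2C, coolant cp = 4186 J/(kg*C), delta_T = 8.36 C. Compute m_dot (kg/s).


Step 1: I = 2 * 6.144 = 12.288 A
Step 2: Q_cell = I^2 * R = 12.288^2 * 0.0365 = 5.5113 W
Step 3: Q_total = 69 * 5.5113 = 380.28 W
Step 4: m_dot = Q_total / (cp * dT) = 380.28 / (4186 * 8.36) = 0.01087 kg/s

0.01087 kg/s


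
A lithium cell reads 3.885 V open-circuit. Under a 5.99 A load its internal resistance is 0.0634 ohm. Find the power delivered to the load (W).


Step 1: V_terminal = OCV - I*R = 3.885 - 5.99 * 0.0634 = 3.5052 V
Step 2: P_out = V_terminal * I = 3.5052 * 5.99 = 21.00 W

21.00 W


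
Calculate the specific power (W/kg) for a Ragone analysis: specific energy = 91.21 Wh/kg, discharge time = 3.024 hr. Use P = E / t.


P_specific = E / t = 91.21 / 3.024 = 30.16 W/kg

30.16 W/kg


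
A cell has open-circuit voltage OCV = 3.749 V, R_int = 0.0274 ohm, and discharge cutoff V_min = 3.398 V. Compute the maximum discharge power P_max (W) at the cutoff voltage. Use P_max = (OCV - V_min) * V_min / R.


P_max = (OCV - V_min) * V_min / R = (3.749 - 3.398) * 3.398 / 0.0274 = 0.351 * 3.398 / 0.0274 = 43.53 W

43.53 W


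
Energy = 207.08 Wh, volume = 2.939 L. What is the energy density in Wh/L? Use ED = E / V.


Volumetric ED = 207.08 Wh / 2.939 L = 70.46 Wh/L

70.46 Wh/L


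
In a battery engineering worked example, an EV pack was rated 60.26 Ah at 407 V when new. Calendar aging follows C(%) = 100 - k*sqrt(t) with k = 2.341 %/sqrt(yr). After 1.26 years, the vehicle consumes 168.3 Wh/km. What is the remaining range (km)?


Step 1: capacity retention = 100 - 2.341 * sqrt(1.26) = 100 - 2.341 * 1.1225 = 97.372%
Step 2: C_now = 60.26 * 97.372/100 = 58.676 Ah
Step 3: E_pack = V * C_now = 407 * 58.676 = 23881 Wh
Step 4: range = E_pack / consumption = 23881 / 168.3 = 141.9 km

141.9 km


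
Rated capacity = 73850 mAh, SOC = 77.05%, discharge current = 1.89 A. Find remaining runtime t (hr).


Convert: C_total = 73850 mAh = 73.85 Ah
Step 1: remaining = SOC/100 * C_total = 77.05/100 * 73.85 = 56.901 Ah
Step 2: t = remaining / I = 56.901 / 1.89 = 30.11 hr

30.11 hr


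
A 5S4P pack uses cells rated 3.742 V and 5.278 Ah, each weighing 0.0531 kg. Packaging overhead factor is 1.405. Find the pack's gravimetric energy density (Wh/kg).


Step 1: V_pack = 5 * 3.742 = 18.71 V
Step 2: C_pack = 4 * 5.278 = 21.112 Ah
Step 3: E_pack = V_pack * C_pack = 18.71 * 21.112 = 395.01 Wh
Step 4: m_pack = 5 * 4 * 0.0531 * 1.405 = 1.4921 kg
Step 5: ED = E_pack / m_pack = 395.01 / 1.4921 = 264.7 Wh/kg

264.7 Wh/kg


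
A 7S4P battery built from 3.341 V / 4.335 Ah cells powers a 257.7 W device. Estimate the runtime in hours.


Step 1: E_pack = Ns * V_cell * Np * C_cell = 7 * 3.341 * 4 * 4.335 = 405.53 Wh
Step 2: t = E_pack / P = 405.53 / 257.7 = 1.574 hr

1.574 hr


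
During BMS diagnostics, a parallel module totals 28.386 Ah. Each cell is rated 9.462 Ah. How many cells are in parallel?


n = C_total / C_cell = 28.386 / 9.462 = 3

3


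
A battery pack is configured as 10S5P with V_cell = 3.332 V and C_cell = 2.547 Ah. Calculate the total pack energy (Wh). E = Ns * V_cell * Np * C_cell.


E = Ns * Vcell * Np * Ccell = 10 * 3.332 * 5 * 2.547 = 424.3 Wh

424.3 Wh


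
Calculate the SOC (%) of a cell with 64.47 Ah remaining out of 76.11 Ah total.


SOC = (remaining / total) * 100 = (64.47 / 76.11) * 100 = 84.71%

84.71%


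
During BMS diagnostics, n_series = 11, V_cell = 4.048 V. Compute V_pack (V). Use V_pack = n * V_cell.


With 11 cells in series at 4.048 V each, V_pack = 44.528 V

44.528 V


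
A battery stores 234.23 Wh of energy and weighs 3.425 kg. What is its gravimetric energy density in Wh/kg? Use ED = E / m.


ED = E / m = 234.23 / 3.425 = 68.39 Wh/kg

68.39 Wh/kg


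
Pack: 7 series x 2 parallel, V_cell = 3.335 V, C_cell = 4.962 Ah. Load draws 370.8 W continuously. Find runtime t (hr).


Step 1: E_pack = Ns * V_cell * Np * C_cell = 7 * 3.335 * 2 * 4.962 = 231.68 Wh
Step 2: t = E_pack / P = 231.68 / 370.8 = 0.6248 hr

0.6248 hr


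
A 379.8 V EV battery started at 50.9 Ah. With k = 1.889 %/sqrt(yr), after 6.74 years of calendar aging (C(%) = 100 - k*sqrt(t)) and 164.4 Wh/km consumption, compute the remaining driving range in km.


Step 1: capacity retention = 100 - 1.889 * sqrt(6.74) = 100 - 1.889 * 2.5962 = 95.096%
Step 2: C_now = 50.9 * 95.096/100 = 48.404 Ah
Step 3: E_pack = V * C_now = 379.8 * 48.404 = 18384 Wh
Step 4: range = E_pack / consumption = 18384 / 164.4 = 111.8 km

111.8 km


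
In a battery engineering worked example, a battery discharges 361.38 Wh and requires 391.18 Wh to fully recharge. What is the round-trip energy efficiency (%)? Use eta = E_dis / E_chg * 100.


Round-trip efficiency = 361.38/391.18 * 100% = 92.38%

92.38%


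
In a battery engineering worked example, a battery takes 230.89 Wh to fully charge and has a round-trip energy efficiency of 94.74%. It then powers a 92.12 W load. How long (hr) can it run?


Step 1: E_discharge = eta/100 * E_charge = 94.74/100 * 230.89 = 218.75 Wh
Step 2: t = E_discharge / P = 218.75 / 92.12 = 2.375 hr

2.375 hr


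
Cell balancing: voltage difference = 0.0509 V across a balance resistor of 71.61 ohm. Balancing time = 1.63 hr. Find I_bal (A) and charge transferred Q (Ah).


I_bal = dV / R = 0.0509 / 71.61 = 7.1079e-04 A
Q = I_bal * t = 7.1079e-04 * 1.63 = 0.001159 Ah

I=7.1079e-04 A, Q=0.001159 Ah


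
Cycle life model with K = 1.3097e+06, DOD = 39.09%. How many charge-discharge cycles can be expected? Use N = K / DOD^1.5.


Step 1: DOD^1.5 = 39.09^1.5 = 244.4
Step 2: N = 1.3097e+06 / 244.4 = 5359 cycles

5359 cycles


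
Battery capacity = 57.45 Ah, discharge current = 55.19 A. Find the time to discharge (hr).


t = capacity / current = 57.45 / 55.19 = 1.041 hr

1.041 hr


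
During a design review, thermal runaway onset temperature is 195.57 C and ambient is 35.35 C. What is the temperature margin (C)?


Safety margin = 195.57 C - 35.35 C = 160.22 C

160.22 C


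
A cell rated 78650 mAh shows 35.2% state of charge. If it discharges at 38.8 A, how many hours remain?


Convert: C_total = 78650 mAh = 78.65 Ah
Step 1: remaining = SOC/100 * C_total = 35.2/100 * 78.65 = 27.685 Ah
Step 2: t = remaining / I = 27.685 / 38.8 = 0.7135 hr

0.7135 hr


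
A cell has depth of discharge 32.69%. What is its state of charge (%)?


SOC = 100 - DOD = 100 - 32.69 = 67.31%

67.31%


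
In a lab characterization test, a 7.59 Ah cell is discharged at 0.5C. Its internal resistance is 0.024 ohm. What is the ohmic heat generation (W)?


Step 1: I = C_rate * capacity = 0.5 * 7.59 = 3.795 A
Step 2: Q = I^2 * R = 3.795^2 * 0.024 = 14.402 * 0.024 = 0.3456 W

0.3456 W


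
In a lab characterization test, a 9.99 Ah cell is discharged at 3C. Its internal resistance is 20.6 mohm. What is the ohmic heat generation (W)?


Convert: R = 20.6 mohm = 0.0206 ohm
Step 1: I = C_rate * capacity = 3 * 9.99 = 29.97 A
Step 2: Q = I^2 * R = 29.97^2 * 0.0206 = 898.2 * 0.0206 = 18.50 W

18.50 W


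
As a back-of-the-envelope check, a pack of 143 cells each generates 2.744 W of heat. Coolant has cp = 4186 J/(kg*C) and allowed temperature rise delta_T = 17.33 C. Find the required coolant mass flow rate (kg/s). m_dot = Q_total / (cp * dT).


Q_total = 143 * 2.744 = 392.39 W
m_dot = Q_total / (cp * dT) = 392.39 / (4186 * 17.33) = 0.005409 kg/s

0.005409 kg/s


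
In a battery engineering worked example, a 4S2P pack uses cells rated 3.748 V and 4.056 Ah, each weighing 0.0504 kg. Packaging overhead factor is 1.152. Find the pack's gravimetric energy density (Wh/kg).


Step 1: V_pack = 4 * 3.748 = 14.992 V
Step 2: C_pack = 2 * 4.056 = 8.112 Ah
Step 3: E_pack = V_pack * C_pack = 14.992 * 8.112 = 121.62 Wh
Step 4: m_pack = 4 * 2 * 0.0504 * 1.152 = 0.46449 kg
Step 5: ED = E_pack / m_pack = 121.62 / 0.46449 = 261.8 Wh/kg

261.8 Wh/kg


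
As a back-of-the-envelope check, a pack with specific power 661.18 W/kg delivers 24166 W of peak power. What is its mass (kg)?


m = P / SP = 24166 / 661.18 = 36.55 kg

36.55 kg


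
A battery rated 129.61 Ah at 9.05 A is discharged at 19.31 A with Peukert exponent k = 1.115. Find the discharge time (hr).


Step 1: t_rated = C / I_rated = 129.61 / 9.05 = 14.322 hr
Step 2: ratio = 9.05 / 19.31 = 0.46867
Step 3: ratio^k = 0.46867^1.115 = 0.42955
Step 4: t = t_rated * ratio^k = 14.322 * 0.42955 = 6.152 hr

6.152 hr


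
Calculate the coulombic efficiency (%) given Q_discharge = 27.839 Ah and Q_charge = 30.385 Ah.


Coulombic efficiency = 27.839/30.385 * 100% = 91.62%

91.62%


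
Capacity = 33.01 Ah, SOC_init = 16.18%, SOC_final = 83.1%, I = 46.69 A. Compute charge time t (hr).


Step 1: dSOC = 83.1% - 16.18% = 66.92%
Step 2: delta_Ah = 33.01 * 66.92 / 100 = 22.09 Ah
Step 3: t = 22.09 / 46.69 = 0.4731 hr

0.4731 hr


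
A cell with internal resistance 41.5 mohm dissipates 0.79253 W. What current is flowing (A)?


Convert: R = 41.5 mohm = 0.0415 ohm
I = sqrt(Q / R) = sqrt(0.79253 / 0.0415) = sqrt(19.097) = 4.370 A

4.370 A


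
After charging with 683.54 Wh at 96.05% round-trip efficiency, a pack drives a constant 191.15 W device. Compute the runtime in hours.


Step 1: E_discharge = eta/100 * E_charge = 96.05/100 * 683.54 = 656.54 Wh
Step 2: t = E_discharge / P = 656.54 / 191.15 = 3.435 hr

3.435 hr


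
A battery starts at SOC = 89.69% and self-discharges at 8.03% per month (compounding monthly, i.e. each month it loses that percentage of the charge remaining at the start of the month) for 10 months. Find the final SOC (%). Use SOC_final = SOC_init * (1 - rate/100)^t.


decay = (1 - 8.03/100)^10 = 0.43297
SOC_final = 89.69 * 0.43297 = 38.83%

38.83%


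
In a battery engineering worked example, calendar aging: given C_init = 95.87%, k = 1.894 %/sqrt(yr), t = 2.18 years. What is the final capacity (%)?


sqrt(t) = sqrt(2.18) = 1.4765
C_final = 95.87 - 1.894 * 1.4765 = 93.07%

93.07%


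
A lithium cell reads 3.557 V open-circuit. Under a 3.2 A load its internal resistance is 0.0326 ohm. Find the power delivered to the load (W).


Step 1: V_terminal = OCV - I*R = 3.557 - 3.2 * 0.0326 = 3.4527 V
Step 2: P_out = V_terminal * I = 3.4527 * 3.2 = 11.05 W

11.05 W


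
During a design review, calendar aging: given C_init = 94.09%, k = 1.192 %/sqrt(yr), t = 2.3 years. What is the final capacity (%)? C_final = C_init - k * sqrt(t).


Step 1: sqrt(2.3 yr) = 1.5166
Step 2: drop = 1.192 * 1.5166 = 1.8078
Step 3: C_final = 94.09 - 1.8078 = 92.28%

92.28%


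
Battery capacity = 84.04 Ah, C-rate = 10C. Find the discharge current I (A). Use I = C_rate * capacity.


At 10C: I = 10 * 84.04 Ah = 840.4 A

840.4 A


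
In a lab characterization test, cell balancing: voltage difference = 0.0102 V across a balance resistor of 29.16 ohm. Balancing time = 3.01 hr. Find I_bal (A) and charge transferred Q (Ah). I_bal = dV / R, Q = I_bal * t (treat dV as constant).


First, Ohm's law: I_bal = 0.0102 V / 29.16 ohm = 3.4979e-04 A
Then Q = I * t = 3.4979e-04 A * 3.01 hr = 0.001053 Ah

I=3.4979e-04 A, Q=0.001053 Ah


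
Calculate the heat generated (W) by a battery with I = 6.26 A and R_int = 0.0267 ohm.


I^2 = 39.188
Q = 39.188 * 0.0267 = 1.046 W

1.046 W


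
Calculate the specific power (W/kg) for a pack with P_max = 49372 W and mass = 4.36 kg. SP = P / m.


SP = P / m = 49372 / 4.36 = 11320 W/kg

11320 W/kg


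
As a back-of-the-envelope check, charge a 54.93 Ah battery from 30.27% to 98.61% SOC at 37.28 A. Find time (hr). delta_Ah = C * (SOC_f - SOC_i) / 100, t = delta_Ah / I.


delta_Ah = 54.93 * (98.61 - 30.27) / 100 = 37.539 Ah
t = delta_Ah / I = 37.539 / 37.28 = 1.007 hr

1.007 hr


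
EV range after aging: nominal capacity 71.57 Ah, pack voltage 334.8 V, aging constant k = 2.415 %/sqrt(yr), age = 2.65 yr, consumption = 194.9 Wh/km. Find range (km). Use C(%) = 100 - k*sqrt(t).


Step 1: capacity retention = 100 - 2.415 * sqrt(2.65) = 100 - 2.415 * 1.6279 = 96.069%
Step 2: C_now = 71.57 * 96.069/100 = 68.757 Ah
Step 3: E_pack = V * C_now = 334.8 * 68.757 = 23020 Wh
Step 4: range = E_pack / consumption = 23020 / 194.9 = 118.1 km

118.1 km


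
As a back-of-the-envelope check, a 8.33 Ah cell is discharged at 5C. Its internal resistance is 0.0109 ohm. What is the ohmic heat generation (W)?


Step 1: I = C_rate * capacity = 5 * 8.33 = 41.65 A
Step 2: Q = I^2 * R = 41.65^2 * 0.0109 = 1734.7 * 0.0109 = 18.91 W

18.91 W


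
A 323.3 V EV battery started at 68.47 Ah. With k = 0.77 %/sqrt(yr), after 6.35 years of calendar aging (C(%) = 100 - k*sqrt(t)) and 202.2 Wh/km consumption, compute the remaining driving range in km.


Step 1: capacity retention = 100 - 0.77 * sqrt(6.35) = 100 - 0.77 * 2.5199 = 98.06%
Step 2: C_now = 68.47 * 98.06/100 = 67.142 Ah
Step 3: E_pack = V * C_now = 323.3 * 67.142 = 21707 Wh
Step 4: range = E_pack / consumption = 21707 / 202.2 = 107.4 km

107.4 km


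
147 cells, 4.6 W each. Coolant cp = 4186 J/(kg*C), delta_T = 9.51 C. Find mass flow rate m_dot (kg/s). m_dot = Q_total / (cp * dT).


Q_total = 147 * 4.6 = 676.2 W
m_dot = Q_total / (cp * dT) = 676.2 / (4186 * 9.51) = 0.01699 kg/s

0.01699 kg/s


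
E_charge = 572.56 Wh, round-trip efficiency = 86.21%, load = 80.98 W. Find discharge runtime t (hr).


Step 1: E_discharge = eta/100 * E_charge = 86.21/100 * 572.56 = 493.6 Wh
Step 2: t = E_discharge / P = 493.6 / 80.98 = 6.095 hr

6.095 hr


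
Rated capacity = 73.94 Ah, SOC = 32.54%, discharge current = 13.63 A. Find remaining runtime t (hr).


Step 1: remaining = SOC/100 * C_total = 32.54/100 * 73.94 = 24.06 Ah
Step 2: t = remaining / I = 24.06 / 13.63 = 1.765 hr

1.765 hr


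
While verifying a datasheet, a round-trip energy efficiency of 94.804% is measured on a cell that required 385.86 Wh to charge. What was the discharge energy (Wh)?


E_dis = eta/100 * E_chg = 94.804/100 * 385.86 = 365.8 Wh

365.8 Wh


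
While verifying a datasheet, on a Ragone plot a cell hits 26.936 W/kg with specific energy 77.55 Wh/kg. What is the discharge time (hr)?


t = E / P = 77.55 / 26.936 = 2.879 hr

2.879 hr


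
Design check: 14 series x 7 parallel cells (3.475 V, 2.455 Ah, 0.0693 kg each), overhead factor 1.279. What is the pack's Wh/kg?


Step 1: V_pack = 14 * 3.475 = 48.65 V
Step 2: C_pack = 7 * 2.455 = 17.185 Ah
Step 3: E_pack = V_pack * C_pack = 48.65 * 17.185 = 836.05 Wh
Step 4: m_pack = 14 * 7 * 0.0693 * 1.279 = 8.6862 kg
Step 5: ED = E_pack / m_pack = 836.05 / 8.6862 = 96.25 Wh/kg

96.25 Wh/kg


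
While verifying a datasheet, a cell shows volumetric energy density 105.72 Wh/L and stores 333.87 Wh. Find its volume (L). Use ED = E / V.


V = E / ED = 333.87 / 105.72 = 3.158 L

3.158 L


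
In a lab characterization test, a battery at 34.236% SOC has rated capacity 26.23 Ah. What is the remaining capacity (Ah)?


remaining = SOC / 100 * total = 34.236 / 100 * 26.23 = 8.980 Ah

8.980 Ah


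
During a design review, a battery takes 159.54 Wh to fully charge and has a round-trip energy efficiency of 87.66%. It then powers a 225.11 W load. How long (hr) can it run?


Step 1: E_discharge = eta/100 * E_charge = 87.66/100 * 159.54 = 139.85 Wh
Step 2: t = E_discharge / P = 139.85 / 225.11 = 0.6213 hr

0.6213 hr


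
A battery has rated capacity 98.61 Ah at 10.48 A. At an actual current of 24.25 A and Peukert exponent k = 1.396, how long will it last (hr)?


t_rated = C / I_rated = 98.61 / 10.48 = 9.4094 hr
(I_rated/I)^k = (0.43216)^1.396 = 0.31
t = t_rated * (I_rated/I)^k = 9.4094 * 0.31 = 2.917 hr

2.917 hr


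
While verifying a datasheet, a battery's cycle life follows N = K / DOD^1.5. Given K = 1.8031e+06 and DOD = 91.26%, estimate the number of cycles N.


Step 1: DOD^1.5 = 91.26^1.5 = 871.81
Step 2: N = 1.8031e+06 / 871.81 = 2068 cycles

2068 cycles


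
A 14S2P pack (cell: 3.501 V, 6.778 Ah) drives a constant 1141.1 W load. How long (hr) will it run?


Step 1: E_pack = Ns * V_cell * Np * C_cell = 14 * 3.501 * 2 * 6.778 = 664.43 Wh
Step 2: t = E_pack / P = 664.43 / 1141.1 = 0.5823 hr

0.5823 hr


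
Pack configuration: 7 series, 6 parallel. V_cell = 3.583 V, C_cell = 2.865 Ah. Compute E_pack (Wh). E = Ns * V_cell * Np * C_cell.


V_pack = 7 * 3.583 = 25.081 V
C_pack = 6 * 2.865 = 17.19 Ah
E = V_pack * C_pack = 25.081 * 17.19 = 431.1 Wh

431.1 Wh


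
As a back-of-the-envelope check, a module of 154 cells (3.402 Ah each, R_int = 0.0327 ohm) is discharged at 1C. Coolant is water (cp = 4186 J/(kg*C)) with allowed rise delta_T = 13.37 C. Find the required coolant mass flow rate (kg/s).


Step 1: I = 1 * 3.402 = 3.402 A
Step 2: Q_cell = I^2 * R = 3.402^2 * 0.0327 = 0.37846 W
Step 3: Q_total = 154 * 0.37846 = 58.283 W
Step 4: m_dot = Q_total / (cp * dT) = 58.283 / (4186 * 13.37) = 0.001041 kg/s

0.001041 kg/s


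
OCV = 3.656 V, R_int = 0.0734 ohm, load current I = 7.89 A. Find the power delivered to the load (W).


Step 1: V_terminal = OCV - I*R = 3.656 - 7.89 * 0.0734 = 3.0769 V
Step 2: P_out = V_terminal * I = 3.0769 * 7.89 = 24.28 W

24.28 W


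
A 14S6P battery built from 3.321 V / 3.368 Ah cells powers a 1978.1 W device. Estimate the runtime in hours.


Step 1: E_pack = Ns * V_cell * Np * C_cell = 14 * 3.321 * 6 * 3.368 = 939.55 Wh
Step 2: t = E_pack / P = 939.55 / 1978.1 = 0.4750 hr

0.4750 hr


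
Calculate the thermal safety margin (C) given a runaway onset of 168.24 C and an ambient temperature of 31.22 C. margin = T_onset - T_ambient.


Safety margin = 168.24 C - 31.22 C = 137.02 C

137.02 C


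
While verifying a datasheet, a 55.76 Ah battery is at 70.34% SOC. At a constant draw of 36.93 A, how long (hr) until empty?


Step 1: remaining = SOC/100 * C_total = 70.34/100 * 55.76 = 39.222 Ah
Step 2: t = remaining / I = 39.222 / 36.93 = 1.062 hr

1.062 hr
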